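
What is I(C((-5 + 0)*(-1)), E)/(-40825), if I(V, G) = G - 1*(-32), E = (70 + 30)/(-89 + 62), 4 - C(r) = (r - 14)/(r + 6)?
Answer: -764/1102275 ≈ -0.00069311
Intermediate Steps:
C(r) = 4 - (-14 + r)/(6 + r) (C(r) = 4 - (r - 14)/(r + 6) = 4 - (-14 + r)/(6 + r))
E = -100/27 (E = 100/(-27) = 100*(-1/27) = -100/27 ≈ -3.7037)
I(V, G) = 32 + G (I(V, G) = G + 32 = 32 + G)
I(C((-5 + 0)*(-1)), E)/(-40825) = (32 - 100/27)/(-40825) = (764/27)*(-1/40825) = -764/1102275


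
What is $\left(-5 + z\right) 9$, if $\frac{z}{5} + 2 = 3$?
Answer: $0$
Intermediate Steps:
$z = 5$ ($z = -10 + 5 \cdot 3 = -10 + 15 = 5$)
$\left(-5 + z\right) 9 = \left(-5 + 5\right) 9 = 0 \cdot 9 = 0$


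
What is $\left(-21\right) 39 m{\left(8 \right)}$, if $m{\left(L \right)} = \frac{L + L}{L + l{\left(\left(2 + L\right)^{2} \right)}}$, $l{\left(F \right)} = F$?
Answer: $- \frac{364}{3} \approx -121.33$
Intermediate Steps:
$m{\left(L \right)} = \frac{2 L}{L + \left(2 + L\right)^{2}}$ ($m{\left(L \right)} = \frac{L + L}{L + \left(2 + L\right)^{2}} = \frac{2 L}{L + \left(2 + L\right)^{2}}$)
$\left(-21\right) 39 m{\left(8 \right)} = \left(-21\right) 39 \cdot 2 \cdot 8 \frac{1}{8 + \left(2 + 8\right)^{2}} = - 819 \cdot 2 \cdot 8 \frac{1}{8 + 10^{2}} = - 819 \cdot 2 \cdot 8 \frac{1}{8 + 100} = - 819 \cdot 2 \cdot 8 \cdot \frac{1}{108} = \left(-819\right) \frac{4}{27} = - \frac{364}{3}$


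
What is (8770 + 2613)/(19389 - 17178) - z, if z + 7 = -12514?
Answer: 27695314/2211 ≈ 12526.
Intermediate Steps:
z = -12521 (z = -7 - 12514 = -12521)
(8770 + 2613)/(19389 - 17178) - z = (8770 + 2613)/(19389 - 17178) - 1*(-12521) = 11383/2211 + 12521 = 27695314/2211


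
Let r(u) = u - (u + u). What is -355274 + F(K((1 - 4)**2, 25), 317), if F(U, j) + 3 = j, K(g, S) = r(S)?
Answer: -354960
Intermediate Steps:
r(u) = -u (r(u) = u - 2*u = -u)
K(g, S) = -S
F(U, j) = -3 + j
-355274 + F(K((1 - 4)**2, 25), 317) = -355274 + (-3 + 317) = -355274 + 314 = -354960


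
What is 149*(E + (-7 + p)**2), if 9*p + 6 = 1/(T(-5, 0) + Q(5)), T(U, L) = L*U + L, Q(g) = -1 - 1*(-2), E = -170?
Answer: -1362754/81 ≈ -16824.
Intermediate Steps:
Q(g) = 1 (Q(g) = -1 + 2 = 1)
T(U, L) = L + L*U
p = -5/9 (p = -2/3 + 1/(9*(0*(1 - 5) + 1)) = -2/3 + 1/(9*(0*(-4) + 1)) = -2/3 + 1/(9*(0 + 1)) = -2/3 + (1/9)/1 = -2/3 + (1/9)*1 = -2/3 + 1/9 = -5/9 ≈ -0.55556)
149*(E + (-7 + p)**2) = 149*(-170 + (-7 - 5/9)**2) = 149*(-170 + (-68/9)**2) = 149*(-170 + 4624/81) = 149*(-9146/81) = -1362754/81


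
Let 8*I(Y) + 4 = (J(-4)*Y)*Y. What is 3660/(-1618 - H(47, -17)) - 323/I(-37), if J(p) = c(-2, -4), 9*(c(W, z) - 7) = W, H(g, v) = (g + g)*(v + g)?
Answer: -204360654/185226587 ≈ -1.1033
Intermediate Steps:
H(g, v) = 2*g*(g + v) (H(g, v) = (2*g)*(g + v) = 2*g*(g + v))
c(W, z) = 7 + W/9
J(p) = 61/9 (J(p) = 7 + (1/9)*(-2) = 7 - 2/9 = 61/9)
I(Y) = -1/2 + 61*Y**2/72 (I(Y) = -1/2 + ((61*Y/9)*Y)/8 = -1/2 + (61*Y**2/9)/8 = -1/2 + 61*Y**2/72)
3660/(-1618 - H(47, -17)) - 323/I(-37) = 3660/(-1618 - 2*47*(47 - 17)) - 323/(-1/2 + (61/72)*(-37)**2) = 3660/(-1618 - 2*47*30) - 323/(-1/2 + (61/72)*1369) = 3660/(-1618 - 1*2820) - 323/(-1/2 + 83509/72) = 3660/(-1618 - 2820) - 323/83473/72 = 3660/(-4438) - 323*72/83473 = 3660*(-1/4438) - 23256/83473 = -1830/2219 - 23256/83473 = -204360654/185226587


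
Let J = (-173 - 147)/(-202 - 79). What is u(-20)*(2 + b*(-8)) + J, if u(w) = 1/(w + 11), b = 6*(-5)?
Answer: -65122/2529 ≈ -25.750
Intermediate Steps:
b = -30
u(w) = 1/(11 + w)
J = 320/281 (J = -320/(-281) = -320*(-1/281) = 320/281 ≈ 1.1388)
u(-20)*(2 + b*(-8)) + J = (2 - 30*(-8))/(11 - 20) + 320/281 = (2 + 240)/(-9) + 320/281 = -⅑*242 + 320/281 = -242/9 + 320/281 = -65122/2529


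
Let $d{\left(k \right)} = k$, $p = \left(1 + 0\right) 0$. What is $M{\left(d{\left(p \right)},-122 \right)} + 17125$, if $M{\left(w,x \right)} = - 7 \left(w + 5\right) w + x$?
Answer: $17003$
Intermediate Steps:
$p = 0$ ($p = 1 \cdot 0 = 0$)
$M{\left(w,x \right)} = x + w \left(-35 - 7 w\right)$ ($M{\left(w,x \right)} = - 7 \left(5 + w\right) w + x = \left(-35 - 7 w\right) w + x = w \left(-35 - 7 w\right) + x = x + w \left(-35 - 7 w\right)$)
$M{\left(d{\left(p \right)},-122 \right)} + 17125 = \left(-122 - 0 - 7 \cdot 0^{2}\right) + 17125 = \left(-122 + 0 - 0\right) + 17125 = \left(-122 + 0 + 0\right) + 17125 = -122 + 17125 = 17003$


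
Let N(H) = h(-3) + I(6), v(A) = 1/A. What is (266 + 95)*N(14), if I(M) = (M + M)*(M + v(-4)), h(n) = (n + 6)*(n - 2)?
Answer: 19494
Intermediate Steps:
h(n) = (-2 + n)*(6 + n) (h(n) = (6 + n)*(-2 + n) = (-2 + n)*(6 + n))
I(M) = 2*M*(-¼ + M) (I(M) = (M + M)*(M + 1/(-4)) = (2*M)*(M - ¼) = (2*M)*(-¼ + M) = 2*M*(-¼ + M))
N(H) = 54 (N(H) = (-12 + (-3)² + 4*(-3)) + (½)*6*(-1 + 4*6) = (-12 + 9 - 12) + (½)*6*(-1 + 24) = -15 + (½)*6*23 = -15 + 69 = 54)
(266 + 95)*N(14) = (266 + 95)*54 = 361*54 = 19494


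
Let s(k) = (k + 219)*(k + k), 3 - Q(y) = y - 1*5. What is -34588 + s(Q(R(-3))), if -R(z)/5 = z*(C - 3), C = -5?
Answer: 54244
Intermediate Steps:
R(z) = 40*z (R(z) = -5*z*(-5 - 3) = -5*z*(-8) = -(-40)*z = 40*z)
Q(y) = 8 - y (Q(y) = 3 - (y - 1*5) = 3 - (y - 5) = 3 - (-5 + y) = 3 + (5 - y) = 8 - y)
s(k) = 2*k*(219 + k) (s(k) = (219 + k)*(2*k) = 2*k*(219 + k))
-34588 + s(Q(R(-3))) = -34588 + 2*(8 - 40*(-3))*(219 + (8 - 40*(-3))) = -34588 + 2*(8 - 1*(-120))*(219 + (8 - 1*(-120))) = -34588 + 2*(8 + 120)*(219 + (8 + 120)) = -34588 + 2*128*(219 + 128) = -34588 + 2*128*347 = -34588 + 88832 = 54244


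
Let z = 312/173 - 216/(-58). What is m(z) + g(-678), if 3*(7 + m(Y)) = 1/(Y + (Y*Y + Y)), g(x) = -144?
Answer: -474413830247/3141980136 ≈ -150.99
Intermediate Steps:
z = 27732/5017 (z = 312*(1/173) - 216*(-1/58) = 312/173 + 108/29 = 27732/5017 ≈ 5.5276)
m(Y) = -7 + 1/(3*(Y**2 + 2*Y)) (m(Y) = -7 + 1/(3*(Y + (Y*Y + Y))) = -7 + 1/(3*(Y + (Y**2 + Y))) = -7 + 1/(3*(Y + (Y + Y**2))) = -7 + 1/(3*(Y**2 + 2*Y)))
m(z) + g(-678) = (1 - 42*27732/5017 - 21*(27732/5017)**2)/(3*(27732/5017)*(2 + 27732/5017)) - 144 = (1/3)*(5017/27732)*(1 - 1164744/5017 - 21*769063824/25170289)/(37766/5017) - 144 = (1/3)*(5017/27732)*(5017/37766)*(1 - 1164744/5017 - 16150340304/25170289) - 144 = (1/3)*(5017/27732)*(5017/37766)*(-21968690663/25170289) - 144 = -21968690663/3141980136 - 144 = -474413830247/3141980136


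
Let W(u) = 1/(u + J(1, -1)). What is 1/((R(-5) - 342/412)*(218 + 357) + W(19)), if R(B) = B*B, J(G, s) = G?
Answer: 2060/28629353 ≈ 7.1954e-5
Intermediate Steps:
R(B) = B**2
W(u) = 1/(1 + u) (W(u) = 1/(u + 1) = 1/(1 + u))
1/((R(-5) - 342/412)*(218 + 357) + W(19)) = 1/(((-5)**2 - 342/412)*(218 + 357) + 1/(1 + 19)) = 1/((25 - 342*1/412)*575 + 1/20) = 1/((25 - 171/206)*575 + 1/20) = 1/((4979/206)*575 + 1/20) = 1/(2862925/206 + 1/20) = 1/(28629353/2060) = 2060/28629353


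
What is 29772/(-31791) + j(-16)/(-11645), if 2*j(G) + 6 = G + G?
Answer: -115363637/123402065 ≈ -0.93486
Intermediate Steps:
j(G) = -3 + G (j(G) = -3 + (G + G)/2 = -3 + (2*G)/2 = -3 + G)
29772/(-31791) + j(-16)/(-11645) = 29772/(-31791) + (-3 - 16)/(-11645) = 29772*(-1/31791) - 19*(-1/11645) = -9924/10597 + 19/11645 = -115363637/123402065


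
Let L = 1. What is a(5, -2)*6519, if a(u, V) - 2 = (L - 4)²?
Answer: 71709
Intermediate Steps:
a(u, V) = 11 (a(u, V) = 2 + (1 - 4)² = 2 + (-3)² = 2 + 9 = 11)
a(5, -2)*6519 = 11*6519 = 71709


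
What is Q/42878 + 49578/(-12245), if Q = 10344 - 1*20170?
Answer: -1123062427/262520555 ≈ -4.2780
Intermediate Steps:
Q = -9826 (Q = 10344 - 20170 = -9826)
Q/42878 + 49578/(-12245) = -9826/42878 + 49578/(-12245) = -9826*1/42878 + 49578*(-1/12245) = -4913/21439 - 49578/12245 = -1123062427/262520555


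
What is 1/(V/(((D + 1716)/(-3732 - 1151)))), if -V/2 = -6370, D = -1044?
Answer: -24/2221765 ≈ -1.0802e-5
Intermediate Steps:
V = 12740 (V = -2*(-6370) = 12740)
1/(V/(((D + 1716)/(-3732 - 1151)))) = 1/(12740/(((-1044 + 1716)/(-3732 - 1151)))) = 1/(12740/((672/(-4883)))) = 1/(12740/((672*(-1/4883)))) = 1/(12740/(-672/4883)) = 1/(12740*(-4883/672)) = 1/(-2221765/24) = -24/2221765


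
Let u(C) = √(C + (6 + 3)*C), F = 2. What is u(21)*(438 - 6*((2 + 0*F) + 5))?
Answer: 396*√210 ≈ 5738.6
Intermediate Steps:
u(C) = √10*√C (u(C) = √(C + 9*C) = √(10*C) = √10*√C)
u(21)*(438 - 6*((2 + 0*F) + 5)) = (√10*√21)*(438 - 6*((2 + 0*2) + 5)) = √210*(438 - 6*((2 + 0) + 5)) = √210*(438 - 6*(2 + 5)) = √210*(438 - 6*7) = √210*(438 - 42) = √210*396 = 396*√210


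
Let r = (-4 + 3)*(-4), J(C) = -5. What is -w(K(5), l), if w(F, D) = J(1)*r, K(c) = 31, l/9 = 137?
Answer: 20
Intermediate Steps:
l = 1233 (l = 9*137 = 1233)
r = 4 (r = -1*(-4) = 4)
w(F, D) = -20 (w(F, D) = -5*4 = -20)
-w(K(5), l) = -1*(-20) = 20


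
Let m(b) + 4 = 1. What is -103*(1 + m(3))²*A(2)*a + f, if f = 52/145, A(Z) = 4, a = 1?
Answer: -238908/145 ≈ -1647.6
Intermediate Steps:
m(b) = -3 (m(b) = -4 + 1 = -3)
f = 52/145 (f = 52*(1/145) = 52/145 ≈ 0.35862)
-103*(1 + m(3))²*A(2)*a + f = -103*(1 - 3)²*4 + 52/145 = -103*(-2)²*4 + 52/145 = -103*4*4 + 52/145 = -1648 + 52/145 = -238908/145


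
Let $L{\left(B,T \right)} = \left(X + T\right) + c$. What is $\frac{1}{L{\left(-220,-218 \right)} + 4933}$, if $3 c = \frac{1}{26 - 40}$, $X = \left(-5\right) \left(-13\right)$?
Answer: $\frac{42}{200759} \approx 0.00020921$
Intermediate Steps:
$X = 65$
$c = - \frac{1}{42}$ ($c = \frac{1}{3 \left(26 - 40\right)} = \frac{1}{3 \left(-14\right)} = \frac{1}{3} \left(- \frac{1}{14}\right) = - \frac{1}{42} \approx -0.02381$)
$L{\left(B,T \right)} = \frac{2729}{42} + T$ ($L{\left(B,T \right)} = \left(65 + T\right) - \frac{1}{42} = \frac{2729}{42} + T$)
$\frac{1}{L{\left(-220,-218 \right)} + 4933} = \frac{1}{\left(\frac{2729}{42} - 218\right) + 4933} = \frac{1}{- \frac{6427}{42} + 4933} = \frac{1}{\frac{200759}{42}} = \frac{42}{200759}$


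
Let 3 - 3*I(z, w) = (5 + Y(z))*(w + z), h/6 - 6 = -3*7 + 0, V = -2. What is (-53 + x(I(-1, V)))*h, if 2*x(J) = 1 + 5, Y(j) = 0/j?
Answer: 4500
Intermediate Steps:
Y(j) = 0
h = -90 (h = 36 + 6*(-3*7 + 0) = 36 + 6*(-21 + 0) = 36 + 6*(-21) = 36 - 126 = -90)
I(z, w) = 1 - 5*w/3 - 5*z/3 (I(z, w) = 1 - (5 + 0)*(w + z)/3 = 1 - 5*(w + z)/3 = 1 - (5*w + 5*z)/3 = 1 + (-5*w/3 - 5*z/3) = 1 - 5*w/3 - 5*z/3)
x(J) = 3 (x(J) = (1 + 5)/2 = (½)*6 = 3)
(-53 + x(I(-1, V)))*h = (-53 + 3)*(-90) = -50*(-90) = 4500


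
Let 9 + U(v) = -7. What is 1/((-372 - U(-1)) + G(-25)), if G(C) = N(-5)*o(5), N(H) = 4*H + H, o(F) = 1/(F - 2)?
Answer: -3/1093 ≈ -0.0027447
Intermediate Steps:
o(F) = 1/(-2 + F)
N(H) = 5*H
U(v) = -16 (U(v) = -9 - 7 = -16)
G(C) = -25/3 (G(C) = (5*(-5))/(-2 + 5) = -25/3)
1/((-372 - U(-1)) + G(-25)) = 1/((-372 - 1*(-16)) - 25/3) = 1/((-372 + 16) - 25/3) = 1/(-356 - 25/3) = 1/(-1093/3) = -3/1093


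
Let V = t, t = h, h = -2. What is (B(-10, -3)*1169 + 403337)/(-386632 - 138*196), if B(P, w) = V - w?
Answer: -202253/206840 ≈ -0.97782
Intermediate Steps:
t = -2
V = -2
B(P, w) = -2 - w
(B(-10, -3)*1169 + 403337)/(-386632 - 138*196) = ((-2 - 1*(-3))*1169 + 403337)/(-386632 - 138*196) = ((-2 + 3)*1169 + 403337)/(-386632 - 27048) = (1*1169 + 403337)/(-413680) = (1169 + 403337)*(-1/413680) = 404506*(-1/413680) = -202253/206840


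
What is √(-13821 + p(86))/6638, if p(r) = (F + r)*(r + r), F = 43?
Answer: √8367/6638 ≈ 0.013780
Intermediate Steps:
p(r) = 2*r*(43 + r) (p(r) = (43 + r)*(r + r) = (43 + r)*(2*r) = 2*r*(43 + r))
√(-13821 + p(86))/6638 = √(-13821 + 2*86*(43 + 86))/6638 = √(-13821 + 2*86*129)*(1/6638) = √(-13821 + 22188)*(1/6638) = √8367*(1/6638) = √8367/6638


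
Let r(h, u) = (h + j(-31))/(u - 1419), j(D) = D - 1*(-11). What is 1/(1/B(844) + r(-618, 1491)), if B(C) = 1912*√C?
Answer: -2214580256064/19623641713375 - 309744*√211/19623641713375 ≈ -0.11285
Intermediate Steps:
j(D) = 11 + D (j(D) = D + 11 = 11 + D)
r(h, u) = (-20 + h)/(-1419 + u) (r(h, u) = (h + (11 - 31))/(u - 1419) = (h - 20)/(-1419 + u) = (-20 + h)/(-1419 + u))
1/(1/B(844) + r(-618, 1491)) = 1/(1/(1912*√844) + (-20 - 618)/(-1419 + 1491)) = 1/(1/(1912*(2*√211)) - 638/72) = 1/(1/(3824*√211) + (1/72)*(-638)) = 1/(√211/806864 - 319/36) = 1/(-319/36 + √211/806864)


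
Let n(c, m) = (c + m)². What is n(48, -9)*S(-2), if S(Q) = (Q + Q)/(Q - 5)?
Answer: 6084/7 ≈ 869.14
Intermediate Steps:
S(Q) = 2*Q/(-5 + Q) (S(Q) = (2*Q)/(-5 + Q) = 2*Q/(-5 + Q))
n(48, -9)*S(-2) = (48 - 9)²*(2*(-2)/(-5 - 2)) = 39²*(2*(-2)/(-7)) = 1521*(2*(-2)*(-⅐)) = 1521*(4/7) = 6084/7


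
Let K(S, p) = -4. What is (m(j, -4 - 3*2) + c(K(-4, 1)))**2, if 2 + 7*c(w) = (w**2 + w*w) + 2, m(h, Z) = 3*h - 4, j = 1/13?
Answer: 5329/8281 ≈ 0.64352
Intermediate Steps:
j = 1/13 ≈ 0.076923
m(h, Z) = -4 + 3*h
c(w) = 2*w**2/7 (c(w) = -2/7 + ((w**2 + w*w) + 2)/7 = -2/7 + ((w**2 + w**2) + 2)/7 = -2/7 + (2*w**2 + 2)/7 = -2/7 + (2 + 2*w**2)/7 = -2/7 + (2/7 + 2*w**2/7) = 2*w**2/7)
(m(j, -4 - 3*2) + c(K(-4, 1)))**2 = ((-4 + 3*(1/13)) + (2/7)*(-4)**2)**2 = ((-4 + 3/13) + (2/7)*16)**2 = (-49/13 + 32/7)**2 = (73/91)**2 = 5329/8281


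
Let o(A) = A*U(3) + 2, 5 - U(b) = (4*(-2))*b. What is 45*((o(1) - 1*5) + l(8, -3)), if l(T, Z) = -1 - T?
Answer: 765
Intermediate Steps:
U(b) = 5 + 8*b (U(b) = 5 - 4*(-2)*b = 5 - (-8)*b = 5 + 8*b)
o(A) = 2 + 29*A (o(A) = A*(5 + 8*3) + 2 = A*(5 + 24) + 2 = A*29 + 2 = 29*A + 2 = 2 + 29*A)
45*((o(1) - 1*5) + l(8, -3)) = 45*(((2 + 29*1) - 1*5) + (-1 - 1*8)) = 45*(((2 + 29) - 5) + (-1 - 8)) = 45*((31 - 5) - 9) = 45*(26 - 9) = 45*17 = 765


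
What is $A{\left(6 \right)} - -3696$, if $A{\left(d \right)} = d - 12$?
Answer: $3690$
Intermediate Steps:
$A{\left(d \right)} = -12 + d$
$A{\left(6 \right)} - -3696 = \left(-12 + 6\right) - -3696 = -6 + 3696 = 3690$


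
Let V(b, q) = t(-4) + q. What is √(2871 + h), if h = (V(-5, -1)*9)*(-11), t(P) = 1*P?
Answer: 3*√374 ≈ 58.017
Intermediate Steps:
t(P) = P
V(b, q) = -4 + q
h = 495 (h = ((-4 - 1)*9)*(-11) = -5*9*(-11) = -45*(-11) = 495)
√(2871 + h) = √(2871 + 495) = √3366 = 3*√374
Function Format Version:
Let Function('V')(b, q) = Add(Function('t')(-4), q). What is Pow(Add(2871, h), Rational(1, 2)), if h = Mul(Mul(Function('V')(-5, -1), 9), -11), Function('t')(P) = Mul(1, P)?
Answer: Mul(3, Pow(374, Rational(1, 2))) ≈ 58.017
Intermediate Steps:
Function('t')(P) = P
Function('V')(b, q) = Add(-4, q)
h = 495 (h = Mul(Mul(Add(-4, -1), 9), -11) = Mul(Mul(-5, 9), -11) = Mul(-45, -11) = 495)
Pow(Add(2871, h), Rational(1, 2)) = Pow(Add(2871, 495), Rational(1, 2)) = Pow(3366, Rational(1, 2)) = Mul(3, Pow(374, Rational(1, 2)))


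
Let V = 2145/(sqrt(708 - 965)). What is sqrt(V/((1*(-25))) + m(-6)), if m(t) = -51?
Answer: sqrt(-84212475 + 551265*I*sqrt(257))/1285 ≈ 0.37421 + 7.1512*I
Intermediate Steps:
V = -2145*I*sqrt(257)/257 (V = 2145/(sqrt(-257)) = 2145/((I*sqrt(257))) = 2145*(-I*sqrt(257)/257) = -2145*I*sqrt(257)/257 ≈ -133.8*I)
sqrt(V/((1*(-25))) + m(-6)) = sqrt((-2145*I*sqrt(257)/257)/((1*(-25))) - 51) = sqrt(-2145*I*sqrt(257)/257/(-25) - 51) = sqrt(-2145*I*sqrt(257)/257*(-1/25) - 51) = sqrt(429*I*sqrt(257)/1285 - 51) = sqrt(-51 + 429*I*sqrt(257)/1285)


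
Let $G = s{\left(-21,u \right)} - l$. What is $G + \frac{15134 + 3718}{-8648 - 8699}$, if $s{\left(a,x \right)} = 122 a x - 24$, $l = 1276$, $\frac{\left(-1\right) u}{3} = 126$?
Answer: $\frac{16776889340}{17347} \approx 9.6714 \cdot 10^{5}$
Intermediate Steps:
$u = -378$ ($u = \left(-3\right) 126 = -378$)
$s{\left(a,x \right)} = -24 + 122 a x$ ($s{\left(a,x \right)} = 122 a x - 24 = -24 + 122 a x$)
$G = 967136$ ($G = \left(-24 + 122 \left(-21\right) \left(-378\right)\right) - 1276 = \left(-24 + 968436\right) - 1276 = 968412 - 1276 = 967136$)
$G + \frac{15134 + 3718}{-8648 - 8699} = 967136 + \frac{15134 + 3718}{-8648 - 8699} = 967136 + \frac{18852}{-17347} = 967136 + 18852 \left(- \frac{1}{17347}\right) = 967136 - \frac{18852}{17347} = \frac{16776889340}{17347}$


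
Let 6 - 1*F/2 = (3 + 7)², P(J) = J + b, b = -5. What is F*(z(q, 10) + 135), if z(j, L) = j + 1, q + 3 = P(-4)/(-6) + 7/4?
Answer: -25615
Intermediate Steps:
P(J) = -5 + J (P(J) = J - 5 = -5 + J)
q = ¼ (q = -3 + ((-5 - 4)/(-6) + 7/4) = -3 + (-9*(-⅙) + 7*(¼)) = -3 + (3/2 + 7/4) = -3 + 13/4 = ¼ ≈ 0.25000)
z(j, L) = 1 + j
F = -188 (F = 12 - 2*(3 + 7)² = 12 - 2*10² = 12 - 2*100 = 12 - 200 = -188)
F*(z(q, 10) + 135) = -188*((1 + ¼) + 135) = -188*(5/4 + 135) = -188*545/4 = -25615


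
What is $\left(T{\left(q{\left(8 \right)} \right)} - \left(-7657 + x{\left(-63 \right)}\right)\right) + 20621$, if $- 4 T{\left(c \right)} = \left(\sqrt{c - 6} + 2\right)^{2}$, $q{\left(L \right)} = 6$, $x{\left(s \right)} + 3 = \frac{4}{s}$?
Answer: $\frac{1781644}{63} \approx 28280.0$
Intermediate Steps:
$x{\left(s \right)} = -3 + \frac{4}{s}$
$T{\left(c \right)} = - \frac{\left(2 + \sqrt{-6 + c}\right)^{2}}{4}$ ($T{\left(c \right)} = - \frac{\left(\sqrt{c - 6} + 2\right)^{2}}{4} = - \frac{\left(\sqrt{-6 + c} + 2\right)^{2}}{4} = - \frac{\left(2 + \sqrt{-6 + c}\right)^{2}}{4}$)
$\left(T{\left(q{\left(8 \right)} \right)} - \left(-7657 + x{\left(-63 \right)}\right)\right) + 20621 = \left(- \frac{\left(2 + \sqrt{-6 + 6}\right)^{2}}{4} + \left(7657 - \left(-3 + \frac{4}{-63}\right)\right)\right) + 20621 = \left(- \frac{\left(2 + \sqrt{0}\right)^{2}}{4} + \left(7657 - \left(-3 + 4 \left(- \frac{1}{63}\right)\right)\right)\right) + 20621 = \left(- \frac{\left(2 + 0\right)^{2}}{4} + \left(7657 - \left(-3 - \frac{4}{63}\right)\right)\right) + 20621 = \left(- \frac{2^{2}}{4} + \left(7657 - - \frac{193}{63}\right)\right) + 20621 = \left(\left(- \frac{1}{4}\right) 4 + \left(7657 + \frac{193}{63}\right)\right) + 20621 = \left(-1 + \frac{482584}{63}\right) + 20621 = \frac{482521}{63} + 20621 = \frac{1781644}{63}$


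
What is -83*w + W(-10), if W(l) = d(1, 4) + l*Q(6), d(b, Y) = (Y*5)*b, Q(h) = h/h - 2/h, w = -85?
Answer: 21205/3 ≈ 7068.3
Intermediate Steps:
Q(h) = 1 - 2/h
d(b, Y) = 5*Y*b (d(b, Y) = (5*Y)*b = 5*Y*b)
W(l) = 20 + 2*l/3 (W(l) = 5*4*1 + l*((-2 + 6)/6) = 20 + l*((⅙)*4) = 20 + l*(⅔) = 20 + 2*l/3)
-83*w + W(-10) = -83*(-85) + (20 + (⅔)*(-10)) = 7055 + (20 - 20/3) = 7055 + 40/3 = 21205/3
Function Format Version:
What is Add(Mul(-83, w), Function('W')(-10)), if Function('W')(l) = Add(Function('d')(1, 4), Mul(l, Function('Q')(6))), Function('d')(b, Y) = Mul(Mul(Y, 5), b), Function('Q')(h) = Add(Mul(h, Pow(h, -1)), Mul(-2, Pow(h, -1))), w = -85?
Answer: Rational(21205, 3) ≈ 7068.3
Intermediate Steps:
Function('Q')(h) = Add(1, Mul(-2, Pow(h, -1)))
Function('d')(b, Y) = Mul(5, Y, b) (Function('d')(b, Y) = Mul(Mul(5, Y), b) = Mul(5, Y, b))
Function('W')(l) = Add(20, Mul(Rational(2, 3), l)) (Function('W')(l) = Add(Mul(5, 4, 1), Mul(l, Mul(Pow(6, -1), Add(-2, 6)))) = Add(20, Mul(l, Mul(Rational(1, 6), 4))) = Add(20, Mul(l, Rational(2, 3))) = Add(20, Mul(Rational(2, 3), l)))
Add(Mul(-83, w), Function('W')(-10)) = Add(Mul(-83, -85), Add(20, Mul(Rational(2, 3), -10))) = Add(7055, Add(20, Rational(-20, 3))) = Add(7055, Rational(40, 3)) = Rational(21205, 3)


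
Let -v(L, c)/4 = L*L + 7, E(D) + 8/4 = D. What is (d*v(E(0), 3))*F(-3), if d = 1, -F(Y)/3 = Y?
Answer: -396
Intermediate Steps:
E(D) = -2 + D
F(Y) = -3*Y
v(L, c) = -28 - 4*L² (v(L, c) = -4*(L*L + 7) = -4*(L² + 7) = -4*(7 + L²) = -28 - 4*L²)
(d*v(E(0), 3))*F(-3) = (1*(-28 - 4*(-2 + 0)²))*(-3*(-3)) = (1*(-28 - 4*(-2)²))*9 = (1*(-28 - 4*4))*9 = (1*(-28 - 16))*9 = (1*(-44))*9 = -44*9 = -396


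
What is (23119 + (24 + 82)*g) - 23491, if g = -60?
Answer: -6732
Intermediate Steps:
(23119 + (24 + 82)*g) - 23491 = (23119 + (24 + 82)*(-60)) - 23491 = (23119 + 106*(-60)) - 23491 = (23119 - 6360) - 23491 = 16759 - 23491 = -6732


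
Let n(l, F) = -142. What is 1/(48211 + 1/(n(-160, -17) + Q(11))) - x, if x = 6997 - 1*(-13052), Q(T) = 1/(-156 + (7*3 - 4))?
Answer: -19079365982971/951636790 ≈ -20049.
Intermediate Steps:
Q(T) = -1/139 (Q(T) = 1/(-156 + (21 - 4)) = 1/(-156 + 17) = 1/(-139) = -1/139)
x = 20049 (x = 6997 + 13052 = 20049)
1/(48211 + 1/(n(-160, -17) + Q(11))) - x = 1/(48211 + 1/(-142 - 1/139)) - 1*20049 = 1/(48211 + 1/(-19739/139)) - 20049 = 1/(48211 - 139/19739) - 20049 = 1/(951636790/19739) - 20049 = 19739/951636790 - 20049 = -19079365982971/951636790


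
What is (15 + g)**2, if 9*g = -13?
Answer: 14884/81 ≈ 183.75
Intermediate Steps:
g = -13/9 (g = (1/9)*(-13) = -13/9 ≈ -1.4444)
(15 + g)**2 = (15 - 13/9)**2 = (122/9)**2 = 14884/81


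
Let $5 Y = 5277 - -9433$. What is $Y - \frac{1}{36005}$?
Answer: $\frac{105926709}{36005} \approx 2942.0$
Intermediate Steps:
$Y = 2942$ ($Y = \frac{5277 - -9433}{5} = \frac{5277 + 9433}{5} = \frac{1}{5} \cdot 14710 = 2942$)
$Y - \frac{1}{36005} = 2942 - \frac{1}{36005} = \frac{105926709}{36005}$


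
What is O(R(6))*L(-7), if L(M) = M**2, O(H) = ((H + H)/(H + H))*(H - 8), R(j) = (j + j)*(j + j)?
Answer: 6664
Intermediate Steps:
R(j) = 4*j**2 (R(j) = (2*j)*(2*j) = 4*j**2)
O(H) = -8 + H (O(H) = ((2*H)/((2*H)))*(-8 + H) = ((2*H)*(1/(2*H)))*(-8 + H) = 1*(-8 + H) = -8 + H)
O(R(6))*L(-7) = (-8 + 4*6**2)*(-7)**2 = (-8 + 4*36)*49 = (-8 + 144)*49 = 136*49 = 6664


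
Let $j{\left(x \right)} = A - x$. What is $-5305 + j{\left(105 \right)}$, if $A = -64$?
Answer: $-5474$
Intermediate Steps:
$j{\left(x \right)} = -64 - x$
$-5305 + j{\left(105 \right)} = -5305 - 169 = -5474$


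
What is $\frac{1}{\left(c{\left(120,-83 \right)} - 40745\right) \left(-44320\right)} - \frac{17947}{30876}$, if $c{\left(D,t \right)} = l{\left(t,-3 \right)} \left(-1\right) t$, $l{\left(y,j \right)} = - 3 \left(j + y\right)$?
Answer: $- \frac{3844022695841}{6613252632480} \approx -0.58126$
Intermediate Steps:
$l{\left(y,j \right)} = - 3 j - 3 y$
$c{\left(D,t \right)} = t \left(-9 + 3 t\right)$ ($c{\left(D,t \right)} = \left(\left(-3\right) \left(-3\right) - 3 t\right) \left(-1\right) t = \left(9 - 3 t\right) \left(-1\right) t = \left(-9 + 3 t\right) t = t \left(-9 + 3 t\right)$)
$\frac{1}{\left(c{\left(120,-83 \right)} - 40745\right) \left(-44320\right)} - \frac{17947}{30876} = \frac{1}{\left(3 \left(-83\right) \left(-3 - 83\right) - 40745\right) \left(-44320\right)} - \frac{17947}{30876} = \frac{1}{3 \left(-83\right) \left(-86\right) - 40745} \left(- \frac{1}{44320}\right) - \frac{17947}{30876} = \frac{1}{21414 - 40745} \left(- \frac{1}{44320}\right) - \frac{17947}{30876} = \frac{1}{-19331} \left(- \frac{1}{44320}\right) - \frac{17947}{30876} = \left(- \frac{1}{19331}\right) \left(- \frac{1}{44320}\right) - \frac{17947}{30876} = \frac{1}{856749920} - \frac{17947}{30876} = - \frac{3844022695841}{6613252632480}$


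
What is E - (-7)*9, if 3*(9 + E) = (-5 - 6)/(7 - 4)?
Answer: 475/9 ≈ 52.778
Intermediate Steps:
E = -92/9 (E = -9 + ((-5 - 6)/(7 - 4))/3 = -9 + (-11/3)/3 = -9 + (-11*⅓)/3 = -9 + (⅓)*(-11/3) = -9 - 11/9 = -92/9 ≈ -10.222)
E - (-7)*9 = -92/9 - (-7)*9 = -92/9 - 7*(-9) = -92/9 + 63 = 475/9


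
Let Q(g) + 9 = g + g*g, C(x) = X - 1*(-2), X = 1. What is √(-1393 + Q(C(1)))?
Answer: I*√1390 ≈ 37.283*I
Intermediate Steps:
C(x) = 3 (C(x) = 1 - 1*(-2) = 1 + 2 = 3)
Q(g) = -9 + g + g² (Q(g) = -9 + (g + g*g) = -9 + (g + g²) = -9 + g + g²)
√(-1393 + Q(C(1))) = √(-1393 + (-9 + 3 + 3²)) = √(-1393 + (-9 + 3 + 9)) = √(-1393 + 3) = √(-1390) = I*√1390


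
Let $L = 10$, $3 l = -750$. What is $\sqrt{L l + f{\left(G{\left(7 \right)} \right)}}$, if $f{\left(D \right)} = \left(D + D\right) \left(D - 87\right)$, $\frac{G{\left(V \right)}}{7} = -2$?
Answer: $2 \sqrt{82} \approx 18.111$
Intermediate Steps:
$l = -250$ ($l = \frac{1}{3} \left(-750\right) = -250$)
$G{\left(V \right)} = -14$ ($G{\left(V \right)} = 7 \left(-2\right) = -14$)
$f{\left(D \right)} = 2 D \left(-87 + D\right)$
$\sqrt{L l + f{\left(G{\left(7 \right)} \right)}} = \sqrt{10 \left(-250\right) + 2 \left(-14\right) \left(-87 - 14\right)} = \sqrt{-2500 + 2 \left(-14\right) \left(-101\right)} = \sqrt{-2500 + 2828} = \sqrt{328} = 2 \sqrt{82}$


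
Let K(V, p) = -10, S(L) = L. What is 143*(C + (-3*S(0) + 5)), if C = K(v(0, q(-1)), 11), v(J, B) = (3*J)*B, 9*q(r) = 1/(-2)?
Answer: -715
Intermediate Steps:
q(r) = -1/18 (q(r) = (1/(-2))/9 = (1*(-½))/9 = (⅑)*(-½) = -1/18)
v(J, B) = 3*B*J
C = -10
143*(C + (-3*S(0) + 5)) = 143*(-10 + (-3*0 + 5)) = 143*(-10 + (0 + 5)) = 143*(-10 + 5) = 143*(-5) = -715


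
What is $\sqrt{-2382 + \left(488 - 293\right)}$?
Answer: $27 i \sqrt{3} \approx 46.765 i$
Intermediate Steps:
$\sqrt{-2382 + \left(488 - 293\right)} = \sqrt{-2382 + 195} = \sqrt{-2187} = 27 i \sqrt{3}$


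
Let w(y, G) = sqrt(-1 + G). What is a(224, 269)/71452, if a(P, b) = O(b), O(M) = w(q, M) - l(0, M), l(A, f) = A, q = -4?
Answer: sqrt(67)/35726 ≈ 0.00022911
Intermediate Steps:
O(M) = sqrt(-1 + M) (O(M) = sqrt(-1 + M) - 1*0 = sqrt(-1 + M) + 0 = sqrt(-1 + M))
a(P, b) = sqrt(-1 + b)
a(224, 269)/71452 = sqrt(-1 + 269)/71452 = sqrt(268)*(1/71452) = (2*sqrt(67))*(1/71452) = sqrt(67)/35726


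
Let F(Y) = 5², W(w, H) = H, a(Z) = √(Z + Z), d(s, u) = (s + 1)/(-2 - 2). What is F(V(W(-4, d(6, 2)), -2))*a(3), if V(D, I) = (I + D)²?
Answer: 25*√6 ≈ 61.237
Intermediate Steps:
d(s, u) = -¼ - s/4 (d(s, u) = (1 + s)/(-4) = (1 + s)*(-¼) = -¼ - s/4)
a(Z) = √2*√Z (a(Z) = √(2*Z) = √2*√Z)
V(D, I) = (D + I)²
F(Y) = 25
F(V(W(-4, d(6, 2)), -2))*a(3) = 25*(√2*√3) = 25*√6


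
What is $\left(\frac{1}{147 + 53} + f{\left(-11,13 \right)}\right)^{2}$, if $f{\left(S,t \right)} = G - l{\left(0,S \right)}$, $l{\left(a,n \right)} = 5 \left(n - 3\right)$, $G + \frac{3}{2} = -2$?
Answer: $\frac{176916601}{40000} \approx 4422.9$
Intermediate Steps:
$G = - \frac{7}{2}$ ($G = - \frac{3}{2} - 2 = - \frac{7}{2} \approx -3.5$)
$l{\left(a,n \right)} = -15 + 5 n$ ($l{\left(a,n \right)} = 5 \left(-3 + n\right) = -15 + 5 n$)
$f{\left(S,t \right)} = \frac{23}{2} - 5 S$ ($f{\left(S,t \right)} = - \frac{7}{2} - \left(-15 + 5 S\right) = \frac{23}{2} - 5 S$)
$\left(\frac{1}{147 + 53} + f{\left(-11,13 \right)}\right)^{2} = \left(\frac{1}{147 + 53} + \left(\frac{23}{2} - -55\right)\right)^{2} = \left(\frac{1}{200} + \left(\frac{23}{2} + 55\right)\right)^{2} = \left(\frac{1}{200} + \frac{133}{2}\right)^{2} = \left(\frac{13301}{200}\right)^{2} = \frac{176916601}{40000}$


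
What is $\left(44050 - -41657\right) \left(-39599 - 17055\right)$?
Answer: $-4855644378$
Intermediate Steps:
$\left(44050 - -41657\right) \left(-39599 - 17055\right) = \left(44050 + 41657\right) \left(-56654\right) = 85707 \left(-56654\right) = -4855644378$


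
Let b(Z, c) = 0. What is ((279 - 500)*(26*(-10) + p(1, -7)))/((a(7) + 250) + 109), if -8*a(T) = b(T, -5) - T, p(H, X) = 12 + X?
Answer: 450840/2879 ≈ 156.60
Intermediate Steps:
a(T) = T/8 (a(T) = -(0 - T)/8 = -(-1)*T/8 = T/8)
((279 - 500)*(26*(-10) + p(1, -7)))/((a(7) + 250) + 109) = ((279 - 500)*(26*(-10) + (12 - 7)))/(((1/8)*7 + 250) + 109) = (-221*(-260 + 5))/((7/8 + 250) + 109) = (-221*(-255))/(2007/8 + 109) = 56355/(2879/8) = 56355*(8/2879) = 450840/2879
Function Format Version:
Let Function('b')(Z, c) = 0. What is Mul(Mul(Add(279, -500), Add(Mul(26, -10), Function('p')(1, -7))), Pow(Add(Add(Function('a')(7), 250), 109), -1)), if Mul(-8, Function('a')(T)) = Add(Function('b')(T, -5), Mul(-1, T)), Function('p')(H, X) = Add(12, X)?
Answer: Rational(450840, 2879) ≈ 156.60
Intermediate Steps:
Function('a')(T) = Mul(Rational(1, 8), T) (Function('a')(T) = Mul(Rational(-1, 8), Add(0, Mul(-1, T))) = Mul(Rational(-1, 8), Mul(-1, T)) = Mul(Rational(1, 8), T))
Mul(Mul(Add(279, -500), Add(Mul(26, -10), Function('p')(1, -7))), Pow(Add(Add(Function('a')(7), 250), 109), -1)) = Mul(Mul(Add(279, -500), Add(Mul(26, -10), Add(12, -7))), Pow(Add(Add(Mul(Rational(1, 8), 7), 250), 109), -1)) = Mul(Mul(-221, Add(-260, 5)), Pow(Add(Add(Rational(7, 8), 250), 109), -1)) = Mul(Mul(-221, -255), Pow(Add(Rational(2007, 8), 109), -1)) = Mul(56355, Pow(Rational(2879, 8), -1)) = Mul(56355, Rational(8, 2879)) = Rational(450840, 2879)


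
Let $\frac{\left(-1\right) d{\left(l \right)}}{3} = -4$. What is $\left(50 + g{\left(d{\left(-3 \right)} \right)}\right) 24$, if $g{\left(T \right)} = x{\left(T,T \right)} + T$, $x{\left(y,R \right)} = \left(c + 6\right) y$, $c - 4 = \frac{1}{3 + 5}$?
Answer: $4404$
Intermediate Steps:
$c = \frac{33}{8}$ ($c = 4 + \frac{1}{3 + 5} = 4 + \frac{1}{8} = \frac{33}{8} \approx 4.125$)
$d{\left(l \right)} = 12$ ($d{\left(l \right)} = \left(-3\right) \left(-4\right) = 12$)
$x{\left(y,R \right)} = \frac{81 y}{8}$ ($x{\left(y,R \right)} = \left(\frac{33}{8} + 6\right) y = \frac{81 y}{8}$)
$g{\left(T \right)} = \frac{89 T}{8}$ ($g{\left(T \right)} = \frac{81 T}{8} + T = \frac{89 T}{8}$)
$\left(50 + g{\left(d{\left(-3 \right)} \right)}\right) 24 = \left(50 + \frac{89}{8} \cdot 12\right) 24 = \left(50 + \frac{267}{2}\right) 24 = \frac{367}{2} \cdot 24 = 4404$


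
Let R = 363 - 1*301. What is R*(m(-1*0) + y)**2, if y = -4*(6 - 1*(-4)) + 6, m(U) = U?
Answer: 71672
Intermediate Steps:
R = 62 (R = 363 - 301 = 62)
y = -34 (y = -4*(6 + 4) + 6 = -4*10 + 6 = -40 + 6 = -34)
R*(m(-1*0) + y)**2 = 62*(-1*0 - 34)**2 = 62*(0 - 34)**2 = 62*(-34)**2 = 62*1156 = 71672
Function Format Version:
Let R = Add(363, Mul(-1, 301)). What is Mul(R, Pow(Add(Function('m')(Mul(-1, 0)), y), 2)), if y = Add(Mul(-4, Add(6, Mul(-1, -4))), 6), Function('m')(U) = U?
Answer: 71672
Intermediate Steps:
R = 62 (R = Add(363, -301) = 62)
y = -34 (y = Add(Mul(-4, Add(6, 4)), 6) = Add(Mul(-4, 10), 6) = Add(-40, 6) = -34)
Mul(R, Pow(Add(Function('m')(Mul(-1, 0)), y), 2)) = Mul(62, Pow(Add(Mul(-1, 0), -34), 2)) = Mul(62, Pow(Add(0, -34), 2)) = Mul(62, Pow(-34, 2)) = Mul(62, 1156) = 71672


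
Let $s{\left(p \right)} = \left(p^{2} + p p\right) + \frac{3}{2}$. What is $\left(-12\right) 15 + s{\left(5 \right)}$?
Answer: $- \frac{257}{2} \approx -128.5$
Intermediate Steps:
$s{\left(p \right)} = \frac{3}{2} + 2 p^{2}$ ($s{\left(p \right)} = \left(p^{2} + p^{2}\right) + 3 \cdot \frac{1}{2} = 2 p^{2} + \frac{3}{2} = \frac{3}{2} + 2 p^{2}$)
$\left(-12\right) 15 + s{\left(5 \right)} = \left(-12\right) 15 + \left(\frac{3}{2} + 2 \cdot 5^{2}\right) = -180 + \left(\frac{3}{2} + 2 \cdot 25\right) = -180 + \left(\frac{3}{2} + 50\right) = -180 + \frac{103}{2} = - \frac{257}{2}$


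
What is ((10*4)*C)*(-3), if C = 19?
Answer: -2280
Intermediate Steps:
((10*4)*C)*(-3) = ((10*4)*19)*(-3) = (40*19)*(-3) = 760*(-3) = -2280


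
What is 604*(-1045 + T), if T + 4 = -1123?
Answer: -1311888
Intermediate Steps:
T = -1127 (T = -4 - 1123 = -1127)
604*(-1045 + T) = 604*(-1045 - 1127) = 604*(-2172) = -1311888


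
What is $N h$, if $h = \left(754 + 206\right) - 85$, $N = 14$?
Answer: $12250$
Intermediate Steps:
$h = 875$ ($h = 960 - 85 = 875$)
$N h = 14 \cdot 875 = 12250$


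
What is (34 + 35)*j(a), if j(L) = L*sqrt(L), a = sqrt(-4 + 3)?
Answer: 69*I**(3/2) ≈ -48.79 + 48.79*I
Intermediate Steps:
a = I (a = sqrt(-1) = I ≈ 1.0*I)
j(L) = L**(3/2)
(34 + 35)*j(a) = (34 + 35)*I**(3/2) = 69*I**(3/2)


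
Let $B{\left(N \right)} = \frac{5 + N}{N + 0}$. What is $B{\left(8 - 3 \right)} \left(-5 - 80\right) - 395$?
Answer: $-565$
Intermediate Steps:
$B{\left(N \right)} = \frac{5 + N}{N}$
$B{\left(8 - 3 \right)} \left(-5 - 80\right) - 395 = \frac{5 + \left(8 - 3\right)}{8 - 3} \left(-5 - 80\right) - 395 = \frac{5 + 5}{5} \left(-85\right) - 395 = \frac{1}{5} \cdot 10 \left(-85\right) - 395 = 2 \left(-85\right) - 395 = -170 - 395 = -565$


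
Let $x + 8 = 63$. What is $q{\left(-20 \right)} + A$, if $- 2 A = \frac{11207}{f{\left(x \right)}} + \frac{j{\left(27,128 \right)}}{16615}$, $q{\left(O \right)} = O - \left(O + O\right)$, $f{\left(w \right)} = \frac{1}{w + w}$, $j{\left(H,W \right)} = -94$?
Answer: $- \frac{10240904428}{16615} \approx -6.1637 \cdot 10^{5}$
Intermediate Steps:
$x = 55$ ($x = -8 + 63 = 55$)
$f{\left(w \right)} = \frac{1}{2 w}$
$q{\left(O \right)} = - O$ ($q{\left(O \right)} = O - 2 O = - O$)
$A = - \frac{10241236728}{16615}$ ($A = - \frac{\frac{11207}{\frac{1}{2} \cdot \frac{1}{55}} - \frac{94}{16615}}{2} = - \frac{11207 \frac{1}{\frac{1}{110}} - \frac{94}{16615}}{2} = - \frac{11207 \cdot 110 - \frac{94}{16615}}{2} = - \frac{1232770 - \frac{94}{16615}}{2} = \left(- \frac{1}{2}\right) \frac{20482473456}{16615} = - \frac{10241236728}{16615} \approx -6.1639 \cdot 10^{5}$)
$q{\left(-20 \right)} + A = \left(-1\right) \left(-20\right) - \frac{10241236728}{16615} = 20 - \frac{10241236728}{16615} = - \frac{10240904428}{16615}$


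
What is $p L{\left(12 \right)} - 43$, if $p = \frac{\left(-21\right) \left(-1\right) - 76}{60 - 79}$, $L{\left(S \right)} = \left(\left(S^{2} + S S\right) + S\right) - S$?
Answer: $\frac{15023}{19} \approx 790.68$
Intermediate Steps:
$L{\left(S \right)} = 2 S^{2}$ ($L{\left(S \right)} = \left(\left(S^{2} + S^{2}\right) + S\right) - S = \left(2 S^{2} + S\right) - S = \left(S + 2 S^{2}\right) - S = 2 S^{2}$)
$p = \frac{55}{19}$ ($p = \frac{21 - 76}{-19} = \left(-55\right) \left(- \frac{1}{19}\right) = \frac{55}{19} \approx 2.8947$)
$p L{\left(12 \right)} - 43 = \frac{55 \cdot 2 \cdot 12^{2}}{19} - 43 = \frac{55 \cdot 2 \cdot 144}{19} - 43 = \frac{55}{19} \cdot 288 - 43 = \frac{15840}{19} - 43 = \frac{15023}{19}$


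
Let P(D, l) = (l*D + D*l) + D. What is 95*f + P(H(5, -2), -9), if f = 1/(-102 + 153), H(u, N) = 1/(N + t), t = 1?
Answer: 962/51 ≈ 18.863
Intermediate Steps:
H(u, N) = 1/(1 + N) (H(u, N) = 1/(N + 1) = 1/(1 + N))
P(D, l) = D + 2*D*l (P(D, l) = (D*l + D*l) + D = 2*D*l + D = D + 2*D*l)
f = 1/51 ≈ 0.019608
95*f + P(H(5, -2), -9) = 95*(1/51) + (1 + 2*(-9))/(1 - 2) = 95/51 + (1 - 18)/(-1) = 95/51 - 1*(-17) = 95/51 + 17 = 962/51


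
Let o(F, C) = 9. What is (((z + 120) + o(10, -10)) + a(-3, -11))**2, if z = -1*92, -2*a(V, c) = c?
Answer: 7225/4 ≈ 1806.3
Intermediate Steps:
a(V, c) = -c/2
z = -92
(((z + 120) + o(10, -10)) + a(-3, -11))**2 = (((-92 + 120) + 9) - 1/2*(-11))**2 = ((28 + 9) + 11/2)**2 = (37 + 11/2)**2 = (85/2)**2 = 7225/4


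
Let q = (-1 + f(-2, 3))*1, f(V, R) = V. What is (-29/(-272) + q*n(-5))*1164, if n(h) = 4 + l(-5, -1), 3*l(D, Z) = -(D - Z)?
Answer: -1257993/68 ≈ -18500.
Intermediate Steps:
l(D, Z) = -D/3 + Z/3 (l(D, Z) = (-(D - Z))/3 = (Z - D)/3 = -D/3 + Z/3)
q = -3 (q = (-1 - 2)*1 = -3*1 = -3)
n(h) = 16/3 (n(h) = 4 + (-⅓*(-5) + (⅓)*(-1)) = 4 + (5/3 - ⅓) = 4 + 4/3 = 16/3)
(-29/(-272) + q*n(-5))*1164 = (-29/(-272) - 3*16/3)*1164 = (-29*(-1/272) - 16)*1164 = (29/272 - 16)*1164 = -4323/272*1164 = -1257993/68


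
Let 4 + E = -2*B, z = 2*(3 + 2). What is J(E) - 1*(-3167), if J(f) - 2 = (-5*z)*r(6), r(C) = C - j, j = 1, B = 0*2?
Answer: 2919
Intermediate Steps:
B = 0
r(C) = -1 + C (r(C) = C - 1*1 = C - 1 = -1 + C)
z = 10 (z = 2*5 = 10)
E = -4 (E = -4 - 2*0 = -4 + 0 = -4)
J(f) = -248 (J(f) = 2 + (-5*10)*(-1 + 6) = 2 - 50*5 = 2 - 250 = -248)
J(E) - 1*(-3167) = -248 - 1*(-3167) = -248 + 3167 = 2919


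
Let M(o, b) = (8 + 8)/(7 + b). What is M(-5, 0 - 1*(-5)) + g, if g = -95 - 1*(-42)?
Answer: -155/3 ≈ -51.667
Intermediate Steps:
g = -53 (g = -95 + 42 = -53)
M(o, b) = 16/(7 + b)
M(-5, 0 - 1*(-5)) + g = 16/(7 + (0 - 1*(-5))) - 53 = 16/(7 + (0 + 5)) - 53 = 16/(7 + 5) - 53 = 16/12 - 53 = 16*(1/12) - 53 = 4/3 - 53 = -155/3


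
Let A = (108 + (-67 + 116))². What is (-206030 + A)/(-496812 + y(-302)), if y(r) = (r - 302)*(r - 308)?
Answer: 181381/128372 ≈ 1.4129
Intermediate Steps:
y(r) = (-308 + r)*(-302 + r) (y(r) = (-302 + r)*(-308 + r) = (-308 + r)*(-302 + r))
A = 24649 (A = (108 + 49)² = 157² = 24649)
(-206030 + A)/(-496812 + y(-302)) = (-206030 + 24649)/(-496812 + (93016 + (-302)² - 610*(-302))) = -181381/(-496812 + (93016 + 91204 + 184220)) = -181381/(-496812 + 368440) = -181381/(-128372) = -181381*(-1/128372) = 181381/128372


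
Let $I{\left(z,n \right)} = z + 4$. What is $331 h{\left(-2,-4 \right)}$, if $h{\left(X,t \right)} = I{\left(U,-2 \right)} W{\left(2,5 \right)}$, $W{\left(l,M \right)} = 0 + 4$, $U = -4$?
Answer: $0$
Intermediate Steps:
$W{\left(l,M \right)} = 4$
$I{\left(z,n \right)} = 4 + z$
$h{\left(X,t \right)} = 0$ ($h{\left(X,t \right)} = \left(4 - 4\right) 4 = 0 \cdot 4 = 0$)
$331 h{\left(-2,-4 \right)} = 331 \cdot 0 = 0$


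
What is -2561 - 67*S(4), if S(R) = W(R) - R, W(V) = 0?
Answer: -2293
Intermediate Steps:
S(R) = -R (S(R) = 0 - R = -R)
-2561 - 67*S(4) = -2561 - (-67)*4 = -2561 - 67*(-4) = -2561 + 268 = -2293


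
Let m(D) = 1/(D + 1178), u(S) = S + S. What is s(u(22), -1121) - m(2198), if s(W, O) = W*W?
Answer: 6535935/3376 ≈ 1936.0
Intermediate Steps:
u(S) = 2*S
s(W, O) = W**2
m(D) = 1/(1178 + D)
s(u(22), -1121) - m(2198) = (2*22)**2 - 1/(1178 + 2198) = 44**2 - 1/3376 = 1936 - 1*1/3376 = 1936 - 1/3376 = 6535935/3376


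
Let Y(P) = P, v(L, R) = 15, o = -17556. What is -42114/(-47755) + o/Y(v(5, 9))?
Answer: -55850338/47755 ≈ -1169.5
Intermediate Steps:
-42114/(-47755) + o/Y(v(5, 9)) = -42114/(-47755) - 17556/15 = -42114*(-1/47755) - 17556*1/15 = 42114/47755 - 5852/5 = -55850338/47755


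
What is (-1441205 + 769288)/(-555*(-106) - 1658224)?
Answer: 671917/1599394 ≈ 0.42011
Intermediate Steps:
(-1441205 + 769288)/(-555*(-106) - 1658224) = -671917/(58830 - 1658224) = -671917/(-1599394) = -671917*(-1/1599394) = 671917/1599394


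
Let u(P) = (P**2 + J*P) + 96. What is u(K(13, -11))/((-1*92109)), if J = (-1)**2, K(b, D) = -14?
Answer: -278/92109 ≈ -0.0030182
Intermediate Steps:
J = 1
u(P) = 96 + P + P**2 (u(P) = (P**2 + 1*P) + 96 = (P**2 + P) + 96 = (P + P**2) + 96 = 96 + P + P**2)
u(K(13, -11))/((-1*92109)) = (96 - 14 + (-14)**2)/((-1*92109)) = (96 - 14 + 196)/(-92109) = 278*(-1/92109) = -278/92109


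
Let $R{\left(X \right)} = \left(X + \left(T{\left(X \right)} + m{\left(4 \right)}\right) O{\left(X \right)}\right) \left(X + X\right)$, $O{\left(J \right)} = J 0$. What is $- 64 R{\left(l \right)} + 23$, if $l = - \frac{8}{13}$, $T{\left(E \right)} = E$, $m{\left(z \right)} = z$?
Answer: $- \frac{4305}{169} \approx -25.473$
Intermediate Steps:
$O{\left(J \right)} = 0$
$l = - \frac{8}{13}$ ($l = \left(-8\right) \frac{1}{13} = - \frac{8}{13} \approx -0.61539$)
$R{\left(X \right)} = 2 X^{2}$ ($R{\left(X \right)} = \left(X + \left(X + 4\right) 0\right) \left(X + X\right) = \left(X + \left(4 + X\right) 0\right) 2 X = \left(X + 0\right) 2 X = X 2 X = 2 X^{2}$)
$- 64 R{\left(l \right)} + 23 = - 64 \cdot 2 \left(- \frac{8}{13}\right)^{2} + 23 = - 64 \cdot 2 \cdot \frac{64}{169} + 23 = \left(-64\right) \frac{128}{169} + 23 = - \frac{8192}{169} + 23 = - \frac{4305}{169}$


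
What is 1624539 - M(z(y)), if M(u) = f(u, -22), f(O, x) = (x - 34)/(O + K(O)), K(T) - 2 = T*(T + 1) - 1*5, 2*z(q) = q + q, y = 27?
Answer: 316785119/195 ≈ 1.6245e+6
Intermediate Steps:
z(q) = q (z(q) = (q + q)/2 = (2*q)/2 = q)
K(T) = -3 + T*(1 + T) (K(T) = 2 + (T*(T + 1) - 1*5) = 2 + (T*(1 + T) - 5) = 2 + (-5 + T*(1 + T)) = -3 + T*(1 + T))
f(O, x) = (-34 + x)/(-3 + O**2 + 2*O) (f(O, x) = (x - 34)/(O + (-3 + O + O**2)) = (-34 + x)/(-3 + O**2 + 2*O))
M(u) = -56/(-3 + u**2 + 2*u) (M(u) = (-34 - 22)/(-3 + u**2 + 2*u) = -56/(-3 + u**2 + 2*u))
1624539 - M(z(y)) = 1624539 - (-56)/(-3 + 27**2 + 2*27) = 1624539 - (-56)/(-3 + 729 + 54) = 1624539 - (-56)/780 = 1624539 - 1*(-14/195) = 1624539 + 14/195 = 316785119/195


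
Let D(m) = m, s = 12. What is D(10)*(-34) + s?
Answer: -328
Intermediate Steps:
D(10)*(-34) + s = 10*(-34) + 12 = -340 + 12 = -328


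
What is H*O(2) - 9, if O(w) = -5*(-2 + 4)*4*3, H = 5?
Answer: -609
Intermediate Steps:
O(w) = -120 (O(w) = -10*4*3 = -5*8*3 = -40*3 = -120)
H*O(2) - 9 = 5*(-120) - 9 = -600 - 9 = -609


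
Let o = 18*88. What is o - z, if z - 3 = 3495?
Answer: -1914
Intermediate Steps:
o = 1584
z = 3498 (z = 3 + 3495 = 3498)
o - z = 1584 - 1*3498 = 1584 - 3498 = -1914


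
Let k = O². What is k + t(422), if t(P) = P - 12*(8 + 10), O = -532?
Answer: 283230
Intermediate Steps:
t(P) = -216 + P (t(P) = P - 12*18 = P - 216 = -216 + P)
k = 283024 (k = (-532)² = 283024)
k + t(422) = 283024 + (-216 + 422) = 283024 + 206 = 283230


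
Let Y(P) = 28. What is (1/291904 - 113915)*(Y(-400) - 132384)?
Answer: 1100283506977151/72976 ≈ 1.5077e+10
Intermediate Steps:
(1/291904 - 113915)*(Y(-400) - 132384) = (1/291904 - 113915)*(28 - 132384) = (1/291904 - 113915)*(-132356) = -33252244159/291904*(-132356) = 1100283506977151/72976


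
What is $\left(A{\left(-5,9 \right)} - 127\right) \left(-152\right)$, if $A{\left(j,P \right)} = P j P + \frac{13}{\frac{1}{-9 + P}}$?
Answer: $80864$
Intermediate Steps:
$A{\left(j,P \right)} = -117 + 13 P + j P^{2}$ ($A{\left(j,P \right)} = j P^{2} + 13 \left(-9 + P\right) = j P^{2} + \left(-117 + 13 P\right) = -117 + 13 P + j P^{2}$)
$\left(A{\left(-5,9 \right)} - 127\right) \left(-152\right) = \left(\left(-117 + 13 \cdot 9 - 5 \cdot 9^{2}\right) - 127\right) \left(-152\right) = \left(\left(-117 + 117 - 405\right) - 127\right) \left(-152\right) = \left(-405 - 127\right) \left(-152\right) = \left(-532\right) \left(-152\right) = 80864$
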